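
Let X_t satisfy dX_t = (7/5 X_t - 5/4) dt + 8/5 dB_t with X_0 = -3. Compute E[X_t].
E[X_t] = 25/28 - 109*exp(7*t/5)/28

Taking expectations and using E[dB_t] = 0, the mean m(t) = E[X_t] satisfies the ODE m'(t) = a m(t) + b with m(0) = x_0. With a = 7/5, b = -5/4, x_0 = -3, the solution is
  m(t) = x_0 * exp(a t) + (b/a) * (exp(a t) - 1)
       = (-3) * exp((7/5) t) + ((-5/4)/(7/5)) * (exp((7/5) t) - 1)
       = 25/28 - 109*exp(7*t/5)/28.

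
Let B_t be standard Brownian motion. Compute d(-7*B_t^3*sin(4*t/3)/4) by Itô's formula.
d(-7*B_t^3*sin(4*t/3)/4) = (7*B_t*(-4*B_t^2*cos(4*t/3) - 9*sin(4*t/3))/12) dt + (-21*B_t^2*sin(4*t/3)/4) dB_t

Itô's formula for f(t, x): d f(t, B_t) = (f_t + (1/2) f_xx) dt + f_x dB_t. Compute partials of f(t, x) = -7*x^3*sin(4*t/3)/4:
  f_t(t,x)  = -7*x^3*cos(4*t/3)/3
  f_x(t,x)  = -21*x^2*sin(4*t/3)/4
  f_xx(t,x) = -21*x*sin(4*t/3)/2
Assemble drift = f_t + (1/2) f_xx = 7*x*(-4*x^2*cos(4*t/3) - 9*sin(4*t/3))/12 and diffusion = f_x = -21*x^2*sin(4*t/3)/4. Substituting x = B_t:
  d(-7*B_t^3*sin(4*t/3)/4) = (7*B_t*(-4*B_t^2*cos(4*t/3) - 9*sin(4*t/3))/12) dt + (-21*B_t^2*sin(4*t/3)/4) dB_t.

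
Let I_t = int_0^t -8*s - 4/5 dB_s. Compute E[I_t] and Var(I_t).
E[I_t] = 0; Var(I_t) = 16*t*(100*t^2 + 30*t + 3)/75

The Itô integral of a deterministic integrand f(s) has mean 0 because each increment f(s) * (B_{s+ds} - B_s) has mean 0. By the Itô isometry:
  Var( int_0^t f(s) dB_s ) = E[ (int_0^t f(s) dB_s)^2 ] = int_0^t f(s)^2 ds.
Here f(s) = -8*s - 4/5, so f(s)^2 = 16*(10*s + 1)^2/25. Integrate:
  int_0^t (16*(10*s + 1)^2/25) ds = 16*t*(100*t^2 + 30*t + 3)/75.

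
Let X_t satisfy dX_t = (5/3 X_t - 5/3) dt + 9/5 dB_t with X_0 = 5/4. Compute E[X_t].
E[X_t] = exp(5*t/3)/4 + 1

Taking expectations and using E[dB_t] = 0, the mean m(t) = E[X_t] satisfies the ODE m'(t) = a m(t) + b with m(0) = x_0. With a = 5/3, b = -5/3, x_0 = 5/4, the solution is
  m(t) = x_0 * exp(a t) + (b/a) * (exp(a t) - 1)
       = (5/4) * exp((5/3) t) + ((-5/3)/(5/3)) * (exp((5/3) t) - 1)
       = exp(5*t/3)/4 + 1.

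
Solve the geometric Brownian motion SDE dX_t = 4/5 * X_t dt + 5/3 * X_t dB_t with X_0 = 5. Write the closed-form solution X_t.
X_t = 5 * exp((-53/90) * t + (5/3) * B_t)

For GBM dX = mu X dt + sigma X dB with X_0 = x_0, apply Itô to Y = log X: dY = (mu - sigma^2/2) dt + sigma dB, so Y_t = log(x_0) + (mu - sigma^2/2) t + sigma B_t and hence X_t = x_0 * exp((mu - sigma^2/2) t + sigma B_t).
With mu = 4/5, sigma = 5/3, x_0 = 5, this gives:
  X_t = 5 * exp((-53/90) * t + (5/3) * B_t).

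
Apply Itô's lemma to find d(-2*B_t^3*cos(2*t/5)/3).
d(-2*B_t^3*cos(2*t/5)/3) = (2*B_t*(2*B_t^2*sin(2*t/5)/15 - cos(2*t/5))) dt + (-2*B_t^2*cos(2*t/5)) dB_t

Itô's formula for f(t, x): d f(t, B_t) = (f_t + (1/2) f_xx) dt + f_x dB_t. Compute partials of f(t, x) = -2*x^3*cos(2*t/5)/3:
  f_t(t,x)  = 4*x^3*sin(2*t/5)/15
  f_x(t,x)  = -2*x^2*cos(2*t/5)
  f_xx(t,x) = -4*x*cos(2*t/5)
Assemble drift = f_t + (1/2) f_xx = 2*x*(2*x^2*sin(2*t/5)/15 - cos(2*t/5)) and diffusion = f_x = -2*x^2*cos(2*t/5). Substituting x = B_t:
  d(-2*B_t^3*cos(2*t/5)/3) = (2*B_t*(2*B_t^2*sin(2*t/5)/15 - cos(2*t/5))) dt + (-2*B_t^2*cos(2*t/5)) dB_t.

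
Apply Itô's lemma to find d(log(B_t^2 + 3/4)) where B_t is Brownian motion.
d(log(B_t^2 + 3/4)) = (4*(3 - 4*B_t^2)/(4*B_t^2 + 3)^2) dt + (8*B_t/(4*B_t^2 + 3)) dB_t

Itô's formula for f(B_t) gives d f(B_t) = f'(B_t) dB_t + (1/2) f''(B_t) dt. Compute derivatives of f(x) = log(x^2 + 3/4):
  f'(x)  = 8*x/(4*x^2 + 3)
  f''(x) = 8*(3 - 4*x^2)/(4*x^2 + 3)^2
Substitute x = B_t and multiply the f'' term by 1/2:
  drift     = (1/2) * (8*(3 - 4*x^2)/(4*x^2 + 3)^2) evaluated at B_t = 4*(3 - 4*B_t^2)/(4*B_t^2 + 3)^2
  diffusion = (8*x/(4*x^2 + 3)) evaluated at B_t = 8*B_t/(4*B_t^2 + 3)
Therefore d(log(B_t^2 + 3/4)) = (4*(3 - 4*B_t^2)/(4*B_t^2 + 3)^2) dt + (8*B_t/(4*B_t^2 + 3)) dB_t.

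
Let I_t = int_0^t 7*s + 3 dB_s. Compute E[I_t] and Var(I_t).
E[I_t] = 0; Var(I_t) = t*(49*t^2 + 63*t + 27)/3

The Itô integral of a deterministic integrand f(s) has mean 0 because each increment f(s) * (B_{s+ds} - B_s) has mean 0. By the Itô isometry:
  Var( int_0^t f(s) dB_s ) = E[ (int_0^t f(s) dB_s)^2 ] = int_0^t f(s)^2 ds.
Here f(s) = 7*s + 3, so f(s)^2 = (7*s + 3)^2. Integrate:
  int_0^t ((7*s + 3)^2) ds = t*(49*t^2 + 63*t + 27)/3.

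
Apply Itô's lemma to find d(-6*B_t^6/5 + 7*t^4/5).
d(-6*B_t^6/5 + 7*t^4/5) = (-18*B_t^4 + 28*t^3/5) dt + (-36*B_t^5/5) dB_t

Itô's formula for f(t, x): d f(t, B_t) = (f_t + (1/2) f_xx) dt + f_x dB_t. Compute partials of f(t, x) = 7*t^4/5 - 6*x^6/5:
  f_t(t,x)  = 28*t^3/5
  f_x(t,x)  = -36*x^5/5
  f_xx(t,x) = -36*x^4
Assemble drift = f_t + (1/2) f_xx = 28*t^3/5 - 18*x^4 and diffusion = f_x = -36*x^5/5. Substituting x = B_t:
  d(-6*B_t^6/5 + 7*t^4/5) = (-18*B_t^4 + 28*t^3/5) dt + (-36*B_t^5/5) dB_t.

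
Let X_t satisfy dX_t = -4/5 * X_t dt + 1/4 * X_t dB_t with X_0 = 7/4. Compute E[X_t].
E[X_t] = 7*exp(-4*t/5)/4

For GBM dX = mu X dt + sigma X dB with X_0 = x_0, apply Itô to Y = log X: dY = (mu - sigma^2/2) dt + sigma dB, so Y_t = log(x_0) + (mu - sigma^2/2) t + sigma B_t and hence X_t = x_0 * exp((mu - sigma^2/2) t + sigma B_t).
With mu = -4/5, sigma = 1/4, x_0 = 7/4, this gives:
  X_t = 7/4 * exp((-133/160) * t + (1/4) * B_t).
Since sigma*B_t ~ Normal(0, sigma^2 t), E[exp(sigma*B_t)] = exp(sigma^2 t / 2); so E[X_t] = x_0 * exp((mu - sigma^2/2) t) * exp(sigma^2 t / 2) = x_0 * exp(mu t) = 7*exp(-4*t/5)/4.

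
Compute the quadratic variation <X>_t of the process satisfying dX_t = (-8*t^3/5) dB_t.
<X>_t = 64*t^7/175

For an Itô process dX_t = a(t) dt + b(t) dB_t, the quadratic variation is <X>_t = int_0^t b(s)^2 ds (the drift term does not contribute). Here b(s) = -8*s^3/5, so
  b(s)^2 = 64*s^6/25.
Integrating from 0 to t:
  <X>_t = int_0^t (64*s^6/25) ds = 64*t^7/175.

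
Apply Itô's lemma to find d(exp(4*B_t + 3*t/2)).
d(exp(4*B_t + 3*t/2)) = (19*exp(4*B_t + 3*t/2)/2) dt + (4*exp(4*B_t + 3*t/2)) dB_t

Itô's formula for f(t, x): d f(t, B_t) = (f_t + (1/2) f_xx) dt + f_x dB_t. Compute partials of f(t, x) = exp(3*t/2 + 4*x):
  f_t(t,x)  = 3*exp(3*t/2 + 4*x)/2
  f_x(t,x)  = 4*exp(3*t/2 + 4*x)
  f_xx(t,x) = 16*exp(3*t/2 + 4*x)
Assemble drift = f_t + (1/2) f_xx = 19*exp(3*t/2 + 4*x)/2 and diffusion = f_x = 4*exp(3*t/2 + 4*x). Substituting x = B_t:
  d(exp(4*B_t + 3*t/2)) = (19*exp(4*B_t + 3*t/2)/2) dt + (4*exp(4*B_t + 3*t/2)) dB_t.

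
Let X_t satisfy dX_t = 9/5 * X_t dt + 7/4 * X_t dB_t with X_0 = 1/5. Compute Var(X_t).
Var(X_t) = (exp(49*t/16) - 1)*exp(18*t/5)/25

For GBM dX = mu X dt + sigma X dB with X_0 = x_0, apply Itô to Y = log X: dY = (mu - sigma^2/2) dt + sigma dB, so Y_t = log(x_0) + (mu - sigma^2/2) t + sigma B_t and hence X_t = x_0 * exp((mu - sigma^2/2) t + sigma B_t).
With mu = 9/5, sigma = 7/4, x_0 = 1/5, this gives:
  X_t = 1/5 * exp((43/160) * t + (7/4) * B_t).
Since sigma*B_t ~ Normal(0, sigma^2 t), E[exp(sigma*B_t)] = exp(sigma^2 t / 2); so E[X_t] = x_0 * exp((mu - sigma^2/2) t) * exp(sigma^2 t / 2) = x_0 * exp(mu t) = exp(9*t/5)/5.
Var(X_t) = E[X_t^2] - (E[X_t])^2 = x_0^2 * exp(2 mu t) * (exp(sigma^2 t) - 1) = (exp(49*t/16) - 1)*exp(18*t/5)/25.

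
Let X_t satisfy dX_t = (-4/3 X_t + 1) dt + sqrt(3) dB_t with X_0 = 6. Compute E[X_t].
E[X_t] = 3/4 + 21*exp(-4*t/3)/4

Taking expectations and using E[dB_t] = 0, the mean m(t) = E[X_t] satisfies the ODE m'(t) = a m(t) + b with m(0) = x_0. With a = -4/3, b = 1, x_0 = 6, the solution is
  m(t) = x_0 * exp(a t) + (b/a) * (exp(a t) - 1)
       = 6 * exp((-4/3) t) + (1/(-4/3)) * (exp((-4/3) t) - 1)
       = 3/4 + 21*exp(-4*t/3)/4.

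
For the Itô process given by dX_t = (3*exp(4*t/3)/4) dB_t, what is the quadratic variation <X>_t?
<X>_t = 27*exp(8*t/3)/128 - 27/128

For an Itô process dX_t = a(t) dt + b(t) dB_t, the quadratic variation is <X>_t = int_0^t b(s)^2 ds (the drift term does not contribute). Here b(s) = 3*exp(4*s/3)/4, so
  b(s)^2 = 9*exp(8*s/3)/16.
Integrating from 0 to t:
  <X>_t = int_0^t (9*exp(8*s/3)/16) ds = 27*exp(8*t/3)/128 - 27/128.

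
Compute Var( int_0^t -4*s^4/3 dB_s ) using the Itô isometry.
Var = 16*t^9/81

The Itô integral of a deterministic integrand f(s) has mean 0 because each increment f(s) * (B_{s+ds} - B_s) has mean 0. By the Itô isometry:
  Var( int_0^t f(s) dB_s ) = E[ (int_0^t f(s) dB_s)^2 ] = int_0^t f(s)^2 ds.
Here f(s) = -4*s^4/3, so f(s)^2 = 16*s^8/9. Integrate:
  int_0^t (16*s^8/9) ds = 16*t^9/81.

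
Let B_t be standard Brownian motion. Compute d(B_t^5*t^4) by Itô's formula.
d(B_t^5*t^4) = (B_t^3*t^3*(4*B_t^2 + 10*t)) dt + (5*B_t^4*t^4) dB_t

Itô's formula for f(t, x): d f(t, B_t) = (f_t + (1/2) f_xx) dt + f_x dB_t. Compute partials of f(t, x) = t^4*x^5:
  f_t(t,x)  = 4*t^3*x^5
  f_x(t,x)  = 5*t^4*x^4
  f_xx(t,x) = 20*t^4*x^3
Assemble drift = f_t + (1/2) f_xx = t^3*x^3*(10*t + 4*x^2) and diffusion = f_x = 5*t^4*x^4. Substituting x = B_t:
  d(B_t^5*t^4) = (B_t^3*t^3*(4*B_t^2 + 10*t)) dt + (5*B_t^4*t^4) dB_t.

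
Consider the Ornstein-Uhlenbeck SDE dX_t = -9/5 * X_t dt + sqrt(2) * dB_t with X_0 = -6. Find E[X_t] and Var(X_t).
E[X_t] = -6*exp(-9*t/5); Var(X_t) = 5/9 - 5*exp(-18*t/5)/9

The OU SDE dX = -theta X dt + sigma dB admits the integrating factor exp(theta t): d(exp(theta t) X_t) = sigma exp(theta t) dB_t. Integrating from 0 to t:
  X_t = x_0 * exp(-theta t) + sigma * int_0^t exp(-theta (t-s)) dB_s.
The Itô integral has mean 0 and (by the Itô isometry) variance sigma^2 * int_0^t exp(-2 theta (t - s)) ds = sigma^2 * (1 - exp(-2 theta t)) / (2 theta).
With theta = 9/5, sigma = sqrt(2), x_0 = -6:
  E[X_t] = -6 * exp(-9/5 t) = -6*exp(-9*t/5)
  Var(X_t) = (sqrt(2))^2 * (1 - exp(-2*9/5 t)) / (2 * 9/5) = 5/9 - 5*exp(-18*t/5)/9.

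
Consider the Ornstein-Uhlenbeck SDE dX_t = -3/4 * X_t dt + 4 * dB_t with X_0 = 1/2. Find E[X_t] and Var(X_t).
E[X_t] = exp(-3*t/4)/2; Var(X_t) = 32/3 - 32*exp(-3*t/2)/3

The OU SDE dX = -theta X dt + sigma dB admits the integrating factor exp(theta t): d(exp(theta t) X_t) = sigma exp(theta t) dB_t. Integrating from 0 to t:
  X_t = x_0 * exp(-theta t) + sigma * int_0^t exp(-theta (t-s)) dB_s.
The Itô integral has mean 0 and (by the Itô isometry) variance sigma^2 * int_0^t exp(-2 theta (t - s)) ds = sigma^2 * (1 - exp(-2 theta t)) / (2 theta).
With theta = 3/4, sigma = 4, x_0 = 1/2:
  E[X_t] = 1/2 * exp(-3/4 t) = exp(-3*t/4)/2
  Var(X_t) = (4)^2 * (1 - exp(-2*3/4 t)) / (2 * 3/4) = 32/3 - 32*exp(-3*t/2)/3.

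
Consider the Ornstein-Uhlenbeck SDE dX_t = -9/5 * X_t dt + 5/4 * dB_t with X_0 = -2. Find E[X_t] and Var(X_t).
E[X_t] = -2*exp(-9*t/5); Var(X_t) = 125/288 - 125*exp(-18*t/5)/288

The OU SDE dX = -theta X dt + sigma dB admits the integrating factor exp(theta t): d(exp(theta t) X_t) = sigma exp(theta t) dB_t. Integrating from 0 to t:
  X_t = x_0 * exp(-theta t) + sigma * int_0^t exp(-theta (t-s)) dB_s.
The Itô integral has mean 0 and (by the Itô isometry) variance sigma^2 * int_0^t exp(-2 theta (t - s)) ds = sigma^2 * (1 - exp(-2 theta t)) / (2 theta).
With theta = 9/5, sigma = 5/4, x_0 = -2:
  E[X_t] = -2 * exp(-9/5 t) = -2*exp(-9*t/5)
  Var(X_t) = (5/4)^2 * (1 - exp(-2*9/5 t)) / (2 * 9/5) = 125/288 - 125*exp(-18*t/5)/288.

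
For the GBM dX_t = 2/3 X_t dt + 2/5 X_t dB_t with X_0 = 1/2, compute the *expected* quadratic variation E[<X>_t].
E[<X>_t] = 3*exp(112*t/75)/112 - 3/112

<X>_t = int_0^t ((2/5) * X_s)^2 ds. Taking expectation inside the integral: E[<X>_t] = (2/5)^2 * int_0^t E[X_s^2] ds. For GBM, E[X_s^2] = x_0^2 * exp((2 mu + sigma^2) s). Integrating:
  E[<X>_t] = (2/5)^2 * (1/2)^2 * (exp((2*(2/3) + (2/5)^2) t) - 1) / (2*(2/3) + (2/5)^2)
           = (2/5)^2 * (1/2)^2 * (exp((112/75) t) - 1) / (112/75) = 3*exp(112*t/75)/112 - 3/112.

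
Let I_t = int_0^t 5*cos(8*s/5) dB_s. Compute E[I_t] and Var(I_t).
E[I_t] = 0; Var(I_t) = 25*t/2 + 125*sin(8*t/5)*cos(8*t/5)/16

The Itô integral of a deterministic integrand f(s) has mean 0 because each increment f(s) * (B_{s+ds} - B_s) has mean 0. By the Itô isometry:
  Var( int_0^t f(s) dB_s ) = E[ (int_0^t f(s) dB_s)^2 ] = int_0^t f(s)^2 ds.
Here f(s) = 5*cos(8*s/5), so f(s)^2 = 25*cos(8*s/5)^2. Integrate:
  int_0^t (25*cos(8*s/5)^2) ds = 25*t/2 + 125*sin(8*t/5)*cos(8*t/5)/16.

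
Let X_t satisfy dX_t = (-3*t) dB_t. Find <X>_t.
<X>_t = 3*t^3

For an Itô process dX_t = a(t) dt + b(t) dB_t, the quadratic variation is <X>_t = int_0^t b(s)^2 ds (the drift term does not contribute). Here b(s) = -3*s, so
  b(s)^2 = 9*s^2.
Integrating from 0 to t:
  <X>_t = int_0^t (9*s^2) ds = 3*t^3.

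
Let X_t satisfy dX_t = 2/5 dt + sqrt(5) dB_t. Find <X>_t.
<X>_t = 5*t

For an Itô process dX_t = a(t) dt + b(t) dB_t, the quadratic variation is <X>_t = int_0^t b(s)^2 ds (the drift term does not contribute). Here b(s) = sqrt(5), so
  b(s)^2 = 5.
Integrating from 0 to t:
  <X>_t = int_0^t (5) ds = 5*t.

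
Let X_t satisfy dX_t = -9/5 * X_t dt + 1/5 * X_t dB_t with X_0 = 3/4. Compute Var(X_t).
Var(X_t) = (9*exp(t/25) - 9)*exp(-18*t/5)/16

For GBM dX = mu X dt + sigma X dB with X_0 = x_0, apply Itô to Y = log X: dY = (mu - sigma^2/2) dt + sigma dB, so Y_t = log(x_0) + (mu - sigma^2/2) t + sigma B_t and hence X_t = x_0 * exp((mu - sigma^2/2) t + sigma B_t).
With mu = -9/5, sigma = 1/5, x_0 = 3/4, this gives:
  X_t = 3/4 * exp((-91/50) * t + (1/5) * B_t).
Since sigma*B_t ~ Normal(0, sigma^2 t), E[exp(sigma*B_t)] = exp(sigma^2 t / 2); so E[X_t] = x_0 * exp((mu - sigma^2/2) t) * exp(sigma^2 t / 2) = x_0 * exp(mu t) = 3*exp(-9*t/5)/4.
Var(X_t) = E[X_t^2] - (E[X_t])^2 = x_0^2 * exp(2 mu t) * (exp(sigma^2 t) - 1) = (9*exp(t/25) - 9)*exp(-18*t/5)/16.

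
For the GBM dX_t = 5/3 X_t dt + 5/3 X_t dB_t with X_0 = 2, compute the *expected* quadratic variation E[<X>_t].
E[<X>_t] = 20*exp(55*t/9)/11 - 20/11

<X>_t = int_0^t ((5/3) * X_s)^2 ds. Taking expectation inside the integral: E[<X>_t] = (5/3)^2 * int_0^t E[X_s^2] ds. For GBM, E[X_s^2] = x_0^2 * exp((2 mu + sigma^2) s). Integrating:
  E[<X>_t] = (5/3)^2 * 2^2 * (exp((2*(5/3) + (5/3)^2) t) - 1) / (2*(5/3) + (5/3)^2)
           = (5/3)^2 * 2^2 * (exp((55/9) t) - 1) / (55/9) = 20*exp(55*t/9)/11 - 20/11.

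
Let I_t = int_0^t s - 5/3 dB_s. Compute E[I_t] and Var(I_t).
E[I_t] = 0; Var(I_t) = t*(3*t^2 - 15*t + 25)/9

The Itô integral of a deterministic integrand f(s) has mean 0 because each increment f(s) * (B_{s+ds} - B_s) has mean 0. By the Itô isometry:
  Var( int_0^t f(s) dB_s ) = E[ (int_0^t f(s) dB_s)^2 ] = int_0^t f(s)^2 ds.
Here f(s) = s - 5/3, so f(s)^2 = (3*s - 5)^2/9. Integrate:
  int_0^t ((3*s - 5)^2/9) ds = t*(3*t^2 - 15*t + 25)/9.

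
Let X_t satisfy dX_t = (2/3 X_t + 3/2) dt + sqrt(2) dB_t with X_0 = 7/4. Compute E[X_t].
E[X_t] = 4*exp(2*t/3) - 9/4

Taking expectations and using E[dB_t] = 0, the mean m(t) = E[X_t] satisfies the ODE m'(t) = a m(t) + b with m(0) = x_0. With a = 2/3, b = 3/2, x_0 = 7/4, the solution is
  m(t) = x_0 * exp(a t) + (b/a) * (exp(a t) - 1)
       = (7/4) * exp((2/3) t) + ((3/2)/(2/3)) * (exp((2/3) t) - 1)
       = 4*exp(2*t/3) - 9/4.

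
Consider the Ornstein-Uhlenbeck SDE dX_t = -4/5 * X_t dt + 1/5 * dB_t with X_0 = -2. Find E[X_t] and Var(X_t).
E[X_t] = -2*exp(-4*t/5); Var(X_t) = 1/40 - exp(-8*t/5)/40

The OU SDE dX = -theta X dt + sigma dB admits the integrating factor exp(theta t): d(exp(theta t) X_t) = sigma exp(theta t) dB_t. Integrating from 0 to t:
  X_t = x_0 * exp(-theta t) + sigma * int_0^t exp(-theta (t-s)) dB_s.
The Itô integral has mean 0 and (by the Itô isometry) variance sigma^2 * int_0^t exp(-2 theta (t - s)) ds = sigma^2 * (1 - exp(-2 theta t)) / (2 theta).
With theta = 4/5, sigma = 1/5, x_0 = -2:
  E[X_t] = -2 * exp(-4/5 t) = -2*exp(-4*t/5)
  Var(X_t) = (1/5)^2 * (1 - exp(-2*4/5 t)) / (2 * 4/5) = 1/40 - exp(-8*t/5)/40.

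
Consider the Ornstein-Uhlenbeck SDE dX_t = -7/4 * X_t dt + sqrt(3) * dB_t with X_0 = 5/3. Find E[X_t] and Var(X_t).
E[X_t] = 5*exp(-7*t/4)/3; Var(X_t) = 6/7 - 6*exp(-7*t/2)/7

The OU SDE dX = -theta X dt + sigma dB admits the integrating factor exp(theta t): d(exp(theta t) X_t) = sigma exp(theta t) dB_t. Integrating from 0 to t:
  X_t = x_0 * exp(-theta t) + sigma * int_0^t exp(-theta (t-s)) dB_s.
The Itô integral has mean 0 and (by the Itô isometry) variance sigma^2 * int_0^t exp(-2 theta (t - s)) ds = sigma^2 * (1 - exp(-2 theta t)) / (2 theta).
With theta = 7/4, sigma = sqrt(3), x_0 = 5/3:
  E[X_t] = 5/3 * exp(-7/4 t) = 5*exp(-7*t/4)/3
  Var(X_t) = (sqrt(3))^2 * (1 - exp(-2*7/4 t)) / (2 * 7/4) = 6/7 - 6*exp(-7*t/2)/7.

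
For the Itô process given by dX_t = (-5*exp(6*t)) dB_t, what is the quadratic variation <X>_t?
<X>_t = 25*exp(12*t)/12 - 25/12

For an Itô process dX_t = a(t) dt + b(t) dB_t, the quadratic variation is <X>_t = int_0^t b(s)^2 ds (the drift term does not contribute). Here b(s) = -5*exp(6*s), so
  b(s)^2 = 25*exp(12*s).
Integrating from 0 to t:
  <X>_t = int_0^t (25*exp(12*s)) ds = 25*exp(12*t)/12 - 25/12.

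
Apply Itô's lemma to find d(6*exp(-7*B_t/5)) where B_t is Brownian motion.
d(6*exp(-7*B_t/5)) = (147*exp(-7*B_t/5)/25) dt + (-42*exp(-7*B_t/5)/5) dB_t

Itô's formula for f(B_t) gives d f(B_t) = f'(B_t) dB_t + (1/2) f''(B_t) dt. Compute derivatives of f(x) = 6*exp(-7*x/5):
  f'(x)  = -42*exp(-7*x/5)/5
  f''(x) = 294*exp(-7*x/5)/25
Substitute x = B_t and multiply the f'' term by 1/2:
  drift     = (1/2) * (294*exp(-7*x/5)/25) evaluated at B_t = 147*exp(-7*B_t/5)/25
  diffusion = (-42*exp(-7*x/5)/5) evaluated at B_t = -42*exp(-7*B_t/5)/5
Therefore d(6*exp(-7*B_t/5)) = (147*exp(-7*B_t/5)/25) dt + (-42*exp(-7*B_t/5)/5) dB_t.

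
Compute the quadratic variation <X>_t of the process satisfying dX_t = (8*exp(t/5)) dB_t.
<X>_t = 160*exp(2*t/5) - 160

For an Itô process dX_t = a(t) dt + b(t) dB_t, the quadratic variation is <X>_t = int_0^t b(s)^2 ds (the drift term does not contribute). Here b(s) = 8*exp(s/5), so
  b(s)^2 = 64*exp(2*s/5).
Integrating from 0 to t:
  <X>_t = int_0^t (64*exp(2*s/5)) ds = 160*exp(2*t/5) - 160.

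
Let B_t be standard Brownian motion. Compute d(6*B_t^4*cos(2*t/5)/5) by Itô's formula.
d(6*B_t^4*cos(2*t/5)/5) = (12*B_t^2*(-B_t^2*sin(2*t/5) + 15*cos(2*t/5))/25) dt + (24*B_t^3*cos(2*t/5)/5) dB_t

Itô's formula for f(t, x): d f(t, B_t) = (f_t + (1/2) f_xx) dt + f_x dB_t. Compute partials of f(t, x) = 6*x^4*cos(2*t/5)/5:
  f_t(t,x)  = -12*x^4*sin(2*t/5)/25
  f_x(t,x)  = 24*x^3*cos(2*t/5)/5
  f_xx(t,x) = 72*x^2*cos(2*t/5)/5
Assemble drift = f_t + (1/2) f_xx = 12*x^2*(-x^2*sin(2*t/5) + 15*cos(2*t/5))/25 and diffusion = f_x = 24*x^3*cos(2*t/5)/5. Substituting x = B_t:
  d(6*B_t^4*cos(2*t/5)/5) = (12*B_t^2*(-B_t^2*sin(2*t/5) + 15*cos(2*t/5))/25) dt + (24*B_t^3*cos(2*t/5)/5) dB_t.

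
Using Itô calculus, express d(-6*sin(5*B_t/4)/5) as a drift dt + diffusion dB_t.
d(-6*sin(5*B_t/4)/5) = (15*sin(5*B_t/4)/16) dt + (-3*cos(5*B_t/4)/2) dB_t

Itô's formula for f(B_t) gives d f(B_t) = f'(B_t) dB_t + (1/2) f''(B_t) dt. Compute derivatives of f(x) = -6*sin(5*x/4)/5:
  f'(x)  = -3*cos(5*x/4)/2
  f''(x) = 15*sin(5*x/4)/8
Substitute x = B_t and multiply the f'' term by 1/2:
  drift     = (1/2) * (15*sin(5*x/4)/8) evaluated at B_t = 15*sin(5*B_t/4)/16
  diffusion = (-3*cos(5*x/4)/2) evaluated at B_t = -3*cos(5*B_t/4)/2
Therefore d(-6*sin(5*B_t/4)/5) = (15*sin(5*B_t/4)/16) dt + (-3*cos(5*B_t/4)/2) dB_t.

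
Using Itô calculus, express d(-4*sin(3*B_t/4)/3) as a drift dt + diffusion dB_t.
d(-4*sin(3*B_t/4)/3) = (3*sin(3*B_t/4)/8) dt + (-cos(3*B_t/4)) dB_t

Itô's formula for f(B_t) gives d f(B_t) = f'(B_t) dB_t + (1/2) f''(B_t) dt. Compute derivatives of f(x) = -4*sin(3*x/4)/3:
  f'(x)  = -cos(3*x/4)
  f''(x) = 3*sin(3*x/4)/4
Substitute x = B_t and multiply the f'' term by 1/2:
  drift     = (1/2) * (3*sin(3*x/4)/4) evaluated at B_t = 3*sin(3*B_t/4)/8
  diffusion = (-cos(3*x/4)) evaluated at B_t = -cos(3*B_t/4)
Therefore d(-4*sin(3*B_t/4)/3) = (3*sin(3*B_t/4)/8) dt + (-cos(3*B_t/4)) dB_t.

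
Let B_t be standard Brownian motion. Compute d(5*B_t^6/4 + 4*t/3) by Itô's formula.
d(5*B_t^6/4 + 4*t/3) = (75*B_t^4/4 + 4/3) dt + (15*B_t^5/2) dB_t

Itô's formula for f(t, x): d f(t, B_t) = (f_t + (1/2) f_xx) dt + f_x dB_t. Compute partials of f(t, x) = 4*t/3 + 5*x^6/4:
  f_t(t,x)  = 4/3
  f_x(t,x)  = 15*x^5/2
  f_xx(t,x) = 75*x^4/2
Assemble drift = f_t + (1/2) f_xx = 75*x^4/4 + 4/3 and diffusion = f_x = 15*x^5/2. Substituting x = B_t:
  d(5*B_t^6/4 + 4*t/3) = (75*B_t^4/4 + 4/3) dt + (15*B_t^5/2) dB_t.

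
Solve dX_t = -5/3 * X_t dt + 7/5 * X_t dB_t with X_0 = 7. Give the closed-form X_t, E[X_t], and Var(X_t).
X_t = 7 * exp((-397/150) t + (7/5) B_t); E[X_t] = 7*exp(-5*t/3); Var(X_t) = (49*exp(49*t/25) - 49)*exp(-10*t/3)

For GBM dX = mu X dt + sigma X dB with X_0 = x_0, apply Itô to Y = log X: dY = (mu - sigma^2/2) dt + sigma dB, so Y_t = log(x_0) + (mu - sigma^2/2) t + sigma B_t and hence X_t = x_0 * exp((mu - sigma^2/2) t + sigma B_t).
With mu = -5/3, sigma = 7/5, x_0 = 7, this gives:
  X_t = 7 * exp((-397/150) * t + (7/5) * B_t).
Since sigma*B_t ~ Normal(0, sigma^2 t), E[exp(sigma*B_t)] = exp(sigma^2 t / 2); so E[X_t] = x_0 * exp((mu - sigma^2/2) t) * exp(sigma^2 t / 2) = x_0 * exp(mu t) = 7*exp(-5*t/3).
Var(X_t) = E[X_t^2] - (E[X_t])^2 = x_0^2 * exp(2 mu t) * (exp(sigma^2 t) - 1) = (49*exp(49*t/25) - 49)*exp(-10*t/3).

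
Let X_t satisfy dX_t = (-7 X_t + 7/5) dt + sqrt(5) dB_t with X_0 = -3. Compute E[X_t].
E[X_t] = 1/5 - 16*exp(-7*t)/5

Taking expectations and using E[dB_t] = 0, the mean m(t) = E[X_t] satisfies the ODE m'(t) = a m(t) + b with m(0) = x_0. With a = -7, b = 7/5, x_0 = -3, the solution is
  m(t) = x_0 * exp(a t) + (b/a) * (exp(a t) - 1)
       = (-3) * exp((-7) t) + ((7/5)/(-7)) * (exp((-7) t) - 1)
       = 1/5 - 16*exp(-7*t)/5.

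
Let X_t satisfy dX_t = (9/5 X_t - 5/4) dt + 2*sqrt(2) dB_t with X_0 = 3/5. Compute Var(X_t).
Var(X_t) = 20*exp(18*t/5)/9 - 20/9

The variance V(t) = Var(X_t) satisfies V'(t) = 2 a V(t) + c^2 with V(0) = 0 (drift coefficient is linear in X, diffusion is constant). With a = 9/5, c = 2*sqrt(2), the solution is
  V(t) = (c^2 / (2 a)) * (exp(2 a t) - 1)
       = ((2*sqrt(2))^2 / (2*(9/5))) * (exp((18/5) t) - 1)
       = 20*exp(18*t/5)/9 - 20/9.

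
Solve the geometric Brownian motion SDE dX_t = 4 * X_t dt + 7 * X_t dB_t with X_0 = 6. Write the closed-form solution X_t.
X_t = 6 * exp((-41/2) * t + (7) * B_t)

For GBM dX = mu X dt + sigma X dB with X_0 = x_0, apply Itô to Y = log X: dY = (mu - sigma^2/2) dt + sigma dB, so Y_t = log(x_0) + (mu - sigma^2/2) t + sigma B_t and hence X_t = x_0 * exp((mu - sigma^2/2) t + sigma B_t).
With mu = 4, sigma = 7, x_0 = 6, this gives:
  X_t = 6 * exp((-41/2) * t + (7) * B_t).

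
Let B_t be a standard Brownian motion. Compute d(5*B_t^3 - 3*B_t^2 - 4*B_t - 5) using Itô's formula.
d(5*B_t^3 - 3*B_t^2 - 4*B_t - 5) = (15*B_t - 3) dt + (15*B_t^2 - 6*B_t - 4) dB_t

Itô's formula for f(B_t) gives d f(B_t) = f'(B_t) dB_t + (1/2) f''(B_t) dt. Compute derivatives of f(x) = 5*x^3 - 3*x^2 - 4*x - 5:
  f'(x)  = 15*x^2 - 6*x - 4
  f''(x) = 30*x - 6
Substitute x = B_t and multiply the f'' term by 1/2:
  drift     = (1/2) * (30*x - 6) evaluated at B_t = 15*B_t - 3
  diffusion = (15*x^2 - 6*x - 4) evaluated at B_t = 15*B_t^2 - 6*B_t - 4
Therefore d(5*B_t^3 - 3*B_t^2 - 4*B_t - 5) = (15*B_t - 3) dt + (15*B_t^2 - 6*B_t - 4) dB_t.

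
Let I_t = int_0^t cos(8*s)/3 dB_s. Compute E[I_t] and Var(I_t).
E[I_t] = 0; Var(I_t) = t/18 + sin(8*t)*cos(8*t)/144

The Itô integral of a deterministic integrand f(s) has mean 0 because each increment f(s) * (B_{s+ds} - B_s) has mean 0. By the Itô isometry:
  Var( int_0^t f(s) dB_s ) = E[ (int_0^t f(s) dB_s)^2 ] = int_0^t f(s)^2 ds.
Here f(s) = cos(8*s)/3, so f(s)^2 = cos(8*s)^2/9. Integrate:
  int_0^t (cos(8*s)^2/9) ds = t/18 + sin(8*t)*cos(8*t)/144.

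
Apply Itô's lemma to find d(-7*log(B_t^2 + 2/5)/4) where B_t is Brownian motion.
d(-7*log(B_t^2 + 2/5)/4) = (35*(5*B_t^2 - 2)/(4*(5*B_t^2 + 2)^2)) dt + (-35*B_t/(10*B_t^2 + 4)) dB_t

Itô's formula for f(B_t) gives d f(B_t) = f'(B_t) dB_t + (1/2) f''(B_t) dt. Compute derivatives of f(x) = -7*log(x^2 + 2/5)/4:
  f'(x)  = -35*x/(10*x^2 + 4)
  f''(x) = 35*(5*x^2 - 2)/(2*(5*x^2 + 2)^2)
Substitute x = B_t and multiply the f'' term by 1/2:
  drift     = (1/2) * (35*(5*x^2 - 2)/(2*(5*x^2 + 2)^2)) evaluated at B_t = 35*(5*B_t^2 - 2)/(4*(5*B_t^2 + 2)^2)
  diffusion = (-35*x/(10*x^2 + 4)) evaluated at B_t = -35*B_t/(10*B_t^2 + 4)
Therefore d(-7*log(B_t^2 + 2/5)/4) = (35*(5*B_t^2 - 2)/(4*(5*B_t^2 + 2)^2)) dt + (-35*B_t/(10*B_t^2 + 4)) dB_t.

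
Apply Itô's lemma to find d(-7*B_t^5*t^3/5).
d(-7*B_t^5*t^3/5) = (B_t^3*t^2*(-21*B_t^2/5 - 14*t)) dt + (-7*B_t^4*t^3) dB_t

Itô's formula for f(t, x): d f(t, B_t) = (f_t + (1/2) f_xx) dt + f_x dB_t. Compute partials of f(t, x) = -7*t^3*x^5/5:
  f_t(t,x)  = -21*t^2*x^5/5
  f_x(t,x)  = -7*t^3*x^4
  f_xx(t,x) = -28*t^3*x^3
Assemble drift = f_t + (1/2) f_xx = t^2*x^3*(-14*t - 21*x^2/5) and diffusion = f_x = -7*t^3*x^4. Substituting x = B_t:
  d(-7*B_t^5*t^3/5) = (B_t^3*t^2*(-21*B_t^2/5 - 14*t)) dt + (-7*B_t^4*t^3) dB_t.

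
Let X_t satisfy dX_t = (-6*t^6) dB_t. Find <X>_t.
<X>_t = 36*t^13/13

For an Itô process dX_t = a(t) dt + b(t) dB_t, the quadratic variation is <X>_t = int_0^t b(s)^2 ds (the drift term does not contribute). Here b(s) = -6*s^6, so
  b(s)^2 = 36*s^12.
Integrating from 0 to t:
  <X>_t = int_0^t (36*s^12) ds = 36*t^13/13.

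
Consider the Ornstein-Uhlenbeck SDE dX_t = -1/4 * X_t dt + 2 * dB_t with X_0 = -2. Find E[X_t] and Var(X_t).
E[X_t] = -2*exp(-t/4); Var(X_t) = 8 - 8*exp(-t/2)

The OU SDE dX = -theta X dt + sigma dB admits the integrating factor exp(theta t): d(exp(theta t) X_t) = sigma exp(theta t) dB_t. Integrating from 0 to t:
  X_t = x_0 * exp(-theta t) + sigma * int_0^t exp(-theta (t-s)) dB_s.
The Itô integral has mean 0 and (by the Itô isometry) variance sigma^2 * int_0^t exp(-2 theta (t - s)) ds = sigma^2 * (1 - exp(-2 theta t)) / (2 theta).
With theta = 1/4, sigma = 2, x_0 = -2:
  E[X_t] = -2 * exp(-1/4 t) = -2*exp(-t/4)
  Var(X_t) = (2)^2 * (1 - exp(-2*1/4 t)) / (2 * 1/4) = 8 - 8*exp(-t/2).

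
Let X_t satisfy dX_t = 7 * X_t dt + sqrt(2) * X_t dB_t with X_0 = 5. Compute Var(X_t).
Var(X_t) = 25*(exp(2*t) - 1)*exp(14*t)

For GBM dX = mu X dt + sigma X dB with X_0 = x_0, apply Itô to Y = log X: dY = (mu - sigma^2/2) dt + sigma dB, so Y_t = log(x_0) + (mu - sigma^2/2) t + sigma B_t and hence X_t = x_0 * exp((mu - sigma^2/2) t + sigma B_t).
With mu = 7, sigma = sqrt(2), x_0 = 5, this gives:
  X_t = 5 * exp((6) * t + (sqrt(2)) * B_t).
Since sigma*B_t ~ Normal(0, sigma^2 t), E[exp(sigma*B_t)] = exp(sigma^2 t / 2); so E[X_t] = x_0 * exp((mu - sigma^2/2) t) * exp(sigma^2 t / 2) = x_0 * exp(mu t) = 5*exp(7*t).
Var(X_t) = E[X_t^2] - (E[X_t])^2 = x_0^2 * exp(2 mu t) * (exp(sigma^2 t) - 1) = 25*(exp(2*t) - 1)*exp(14*t).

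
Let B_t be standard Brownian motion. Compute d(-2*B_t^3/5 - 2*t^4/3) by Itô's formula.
d(-2*B_t^3/5 - 2*t^4/3) = (-6*B_t/5 - 8*t^3/3) dt + (-6*B_t^2/5) dB_t

Itô's formula for f(t, x): d f(t, B_t) = (f_t + (1/2) f_xx) dt + f_x dB_t. Compute partials of f(t, x) = -2*t^4/3 - 2*x^3/5:
  f_t(t,x)  = -8*t^3/3
  f_x(t,x)  = -6*x^2/5
  f_xx(t,x) = -12*x/5
Assemble drift = f_t + (1/2) f_xx = -8*t^3/3 - 6*x/5 and diffusion = f_x = -6*x^2/5. Substituting x = B_t:
  d(-2*B_t^3/5 - 2*t^4/3) = (-6*B_t/5 - 8*t^3/3) dt + (-6*B_t^2/5) dB_t.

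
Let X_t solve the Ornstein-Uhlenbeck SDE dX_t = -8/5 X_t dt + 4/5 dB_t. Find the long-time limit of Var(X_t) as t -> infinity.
lim Var(X_t) = 1/5

The OU SDE dX = -theta X dt + sigma dB admits the integrating factor exp(theta t): d(exp(theta t) X_t) = sigma exp(theta t) dB_t. Integrating from 0 to t gives X_t = x_0 * exp(-theta t) + sigma * int_0^t exp(-theta (t-s)) dB_s for any initial x_0. The Itô integral has variance (by the Itô isometry) sigma^2 * int_0^t exp(-2 theta (t - s)) ds = sigma^2 * (1 - exp(-2 theta t)) / (2 theta), independent of x_0.
With theta = 8/5, sigma = 4/5:
  Var(X_t) = (4/5)^2 * (1 - exp(-2*8/5 t)) / (2 * 8/5) = 1/5 - exp(-16*t/5)/5.
As t -> infinity, exp(-2*8/5 t) -> 0, so the stationary variance is sigma^2 / (2 theta) = 1/5.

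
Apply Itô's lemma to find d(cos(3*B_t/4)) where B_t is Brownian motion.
d(cos(3*B_t/4)) = (-9*cos(3*B_t/4)/32) dt + (-3*sin(3*B_t/4)/4) dB_t

Itô's formula for f(B_t) gives d f(B_t) = f'(B_t) dB_t + (1/2) f''(B_t) dt. Compute derivatives of f(x) = cos(3*x/4):
  f'(x)  = -3*sin(3*x/4)/4
  f''(x) = -9*cos(3*x/4)/16
Substitute x = B_t and multiply the f'' term by 1/2:
  drift     = (1/2) * (-9*cos(3*x/4)/16) evaluated at B_t = -9*cos(3*B_t/4)/32
  diffusion = (-3*sin(3*x/4)/4) evaluated at B_t = -3*sin(3*B_t/4)/4
Therefore d(cos(3*B_t/4)) = (-9*cos(3*B_t/4)/32) dt + (-3*sin(3*B_t/4)/4) dB_t.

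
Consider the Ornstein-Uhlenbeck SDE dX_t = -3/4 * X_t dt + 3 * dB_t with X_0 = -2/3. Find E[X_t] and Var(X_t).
E[X_t] = -2*exp(-3*t/4)/3; Var(X_t) = 6 - 6*exp(-3*t/2)

The OU SDE dX = -theta X dt + sigma dB admits the integrating factor exp(theta t): d(exp(theta t) X_t) = sigma exp(theta t) dB_t. Integrating from 0 to t:
  X_t = x_0 * exp(-theta t) + sigma * int_0^t exp(-theta (t-s)) dB_s.
The Itô integral has mean 0 and (by the Itô isometry) variance sigma^2 * int_0^t exp(-2 theta (t - s)) ds = sigma^2 * (1 - exp(-2 theta t)) / (2 theta).
With theta = 3/4, sigma = 3, x_0 = -2/3:
  E[X_t] = -2/3 * exp(-3/4 t) = -2*exp(-3*t/4)/3
  Var(X_t) = (3)^2 * (1 - exp(-2*3/4 t)) / (2 * 3/4) = 6 - 6*exp(-3*t/2).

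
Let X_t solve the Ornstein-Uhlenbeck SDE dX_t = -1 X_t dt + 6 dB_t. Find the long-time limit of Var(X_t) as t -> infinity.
lim Var(X_t) = 18

The OU SDE dX = -theta X dt + sigma dB admits the integrating factor exp(theta t): d(exp(theta t) X_t) = sigma exp(theta t) dB_t. Integrating from 0 to t gives X_t = x_0 * exp(-theta t) + sigma * int_0^t exp(-theta (t-s)) dB_s for any initial x_0. The Itô integral has variance (by the Itô isometry) sigma^2 * int_0^t exp(-2 theta (t - s)) ds = sigma^2 * (1 - exp(-2 theta t)) / (2 theta), independent of x_0.
With theta = 1, sigma = 6:
  Var(X_t) = (6)^2 * (1 - exp(-2*1 t)) / (2 * 1) = 18 - 18*exp(-2*t).
As t -> infinity, exp(-2*1 t) -> 0, so the stationary variance is sigma^2 / (2 theta) = 18.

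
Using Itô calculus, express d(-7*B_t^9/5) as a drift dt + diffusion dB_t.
d(-7*B_t^9/5) = (-252*B_t^7/5) dt + (-63*B_t^8/5) dB_t

Itô's formula for f(B_t) gives d f(B_t) = f'(B_t) dB_t + (1/2) f''(B_t) dt. Compute derivatives of f(x) = -7*x^9/5:
  f'(x)  = -63*x^8/5
  f''(x) = -504*x^7/5
Substitute x = B_t and multiply the f'' term by 1/2:
  drift     = (1/2) * (-504*x^7/5) evaluated at B_t = -252*B_t^7/5
  diffusion = (-63*x^8/5) evaluated at B_t = -63*B_t^8/5
Therefore d(-7*B_t^9/5) = (-252*B_t^7/5) dt + (-63*B_t^8/5) dB_t.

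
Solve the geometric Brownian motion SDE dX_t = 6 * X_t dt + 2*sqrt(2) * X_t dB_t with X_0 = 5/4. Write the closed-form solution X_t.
X_t = 5/4 * exp((2) * t + (2*sqrt(2)) * B_t)

For GBM dX = mu X dt + sigma X dB with X_0 = x_0, apply Itô to Y = log X: dY = (mu - sigma^2/2) dt + sigma dB, so Y_t = log(x_0) + (mu - sigma^2/2) t + sigma B_t and hence X_t = x_0 * exp((mu - sigma^2/2) t + sigma B_t).
With mu = 6, sigma = 2*sqrt(2), x_0 = 5/4, this gives:
  X_t = 5/4 * exp((2) * t + (2*sqrt(2)) * B_t).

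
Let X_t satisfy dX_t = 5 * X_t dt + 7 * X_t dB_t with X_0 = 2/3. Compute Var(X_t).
Var(X_t) = 4*(exp(49*t) - 1)*exp(10*t)/9

For GBM dX = mu X dt + sigma X dB with X_0 = x_0, apply Itô to Y = log X: dY = (mu - sigma^2/2) dt + sigma dB, so Y_t = log(x_0) + (mu - sigma^2/2) t + sigma B_t and hence X_t = x_0 * exp((mu - sigma^2/2) t + sigma B_t).
With mu = 5, sigma = 7, x_0 = 2/3, this gives:
  X_t = 2/3 * exp((-39/2) * t + (7) * B_t).
Since sigma*B_t ~ Normal(0, sigma^2 t), E[exp(sigma*B_t)] = exp(sigma^2 t / 2); so E[X_t] = x_0 * exp((mu - sigma^2/2) t) * exp(sigma^2 t / 2) = x_0 * exp(mu t) = 2*exp(5*t)/3.
Var(X_t) = E[X_t^2] - (E[X_t])^2 = x_0^2 * exp(2 mu t) * (exp(sigma^2 t) - 1) = 4*(exp(49*t) - 1)*exp(10*t)/9.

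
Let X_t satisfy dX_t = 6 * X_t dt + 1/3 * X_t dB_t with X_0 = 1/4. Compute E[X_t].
E[X_t] = exp(6*t)/4

For GBM dX = mu X dt + sigma X dB with X_0 = x_0, apply Itô to Y = log X: dY = (mu - sigma^2/2) dt + sigma dB, so Y_t = log(x_0) + (mu - sigma^2/2) t + sigma B_t and hence X_t = x_0 * exp((mu - sigma^2/2) t + sigma B_t).
With mu = 6, sigma = 1/3, x_0 = 1/4, this gives:
  X_t = 1/4 * exp((107/18) * t + (1/3) * B_t).
Since sigma*B_t ~ Normal(0, sigma^2 t), E[exp(sigma*B_t)] = exp(sigma^2 t / 2); so E[X_t] = x_0 * exp((mu - sigma^2/2) t) * exp(sigma^2 t / 2) = x_0 * exp(mu t) = exp(6*t)/4.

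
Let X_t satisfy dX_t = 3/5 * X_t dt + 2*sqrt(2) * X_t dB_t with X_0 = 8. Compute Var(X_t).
Var(X_t) = 64*(exp(8*t) - 1)*exp(6*t/5)

For GBM dX = mu X dt + sigma X dB with X_0 = x_0, apply Itô to Y = log X: dY = (mu - sigma^2/2) dt + sigma dB, so Y_t = log(x_0) + (mu - sigma^2/2) t + sigma B_t and hence X_t = x_0 * exp((mu - sigma^2/2) t + sigma B_t).
With mu = 3/5, sigma = 2*sqrt(2), x_0 = 8, this gives:
  X_t = 8 * exp((-17/5) * t + (2*sqrt(2)) * B_t).
Since sigma*B_t ~ Normal(0, sigma^2 t), E[exp(sigma*B_t)] = exp(sigma^2 t / 2); so E[X_t] = x_0 * exp((mu - sigma^2/2) t) * exp(sigma^2 t / 2) = x_0 * exp(mu t) = 8*exp(3*t/5).
Var(X_t) = E[X_t^2] - (E[X_t])^2 = x_0^2 * exp(2 mu t) * (exp(sigma^2 t) - 1) = 64*(exp(8*t) - 1)*exp(6*t/5).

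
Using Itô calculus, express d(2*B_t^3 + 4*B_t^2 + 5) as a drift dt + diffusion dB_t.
d(2*B_t^3 + 4*B_t^2 + 5) = (6*B_t + 4) dt + (2*B_t*(3*B_t + 4)) dB_t

Itô's formula for f(B_t) gives d f(B_t) = f'(B_t) dB_t + (1/2) f''(B_t) dt. Compute derivatives of f(x) = 2*x^3 + 4*x^2 + 5:
  f'(x)  = 2*x*(3*x + 4)
  f''(x) = 12*x + 8
Substitute x = B_t and multiply the f'' term by 1/2:
  drift     = (1/2) * (12*x + 8) evaluated at B_t = 6*B_t + 4
  diffusion = (2*x*(3*x + 4)) evaluated at B_t = 2*B_t*(3*B_t + 4)
Therefore d(2*B_t^3 + 4*B_t^2 + 5) = (6*B_t + 4) dt + (2*B_t*(3*B_t + 4)) dB_t.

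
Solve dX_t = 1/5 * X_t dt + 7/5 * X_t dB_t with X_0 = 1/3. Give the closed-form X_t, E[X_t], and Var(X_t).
X_t = 1/3 * exp((-39/50) t + (7/5) B_t); E[X_t] = exp(t/5)/3; Var(X_t) = (exp(49*t/25) - 1)*exp(2*t/5)/9

For GBM dX = mu X dt + sigma X dB with X_0 = x_0, apply Itô to Y = log X: dY = (mu - sigma^2/2) dt + sigma dB, so Y_t = log(x_0) + (mu - sigma^2/2) t + sigma B_t and hence X_t = x_0 * exp((mu - sigma^2/2) t + sigma B_t).
With mu = 1/5, sigma = 7/5, x_0 = 1/3, this gives:
  X_t = 1/3 * exp((-39/50) * t + (7/5) * B_t).
Since sigma*B_t ~ Normal(0, sigma^2 t), E[exp(sigma*B_t)] = exp(sigma^2 t / 2); so E[X_t] = x_0 * exp((mu - sigma^2/2) t) * exp(sigma^2 t / 2) = x_0 * exp(mu t) = exp(t/5)/3.
Var(X_t) = E[X_t^2] - (E[X_t])^2 = x_0^2 * exp(2 mu t) * (exp(sigma^2 t) - 1) = (exp(49*t/25) - 1)*exp(2*t/5)/9.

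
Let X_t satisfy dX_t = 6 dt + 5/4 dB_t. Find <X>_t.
<X>_t = 25*t/16

For an Itô process dX_t = a(t) dt + b(t) dB_t, the quadratic variation is <X>_t = int_0^t b(s)^2 ds (the drift term does not contribute). Here b(s) = 5/4, so
  b(s)^2 = 25/16.
Integrating from 0 to t:
  <X>_t = int_0^t (25/16) ds = 25*t/16.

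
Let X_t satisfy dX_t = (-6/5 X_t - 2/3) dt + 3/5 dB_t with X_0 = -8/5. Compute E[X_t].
E[X_t] = -5/9 - 47*exp(-6*t/5)/45

Taking expectations and using E[dB_t] = 0, the mean m(t) = E[X_t] satisfies the ODE m'(t) = a m(t) + b with m(0) = x_0. With a = -6/5, b = -2/3, x_0 = -8/5, the solution is
  m(t) = x_0 * exp(a t) + (b/a) * (exp(a t) - 1)
       = (-8/5) * exp((-6/5) t) + ((-2/3)/(-6/5)) * (exp((-6/5) t) - 1)
       = -5/9 - 47*exp(-6*t/5)/45.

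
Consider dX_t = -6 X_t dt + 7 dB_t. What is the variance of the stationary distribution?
lim Var(X_t) = 49/12

The OU SDE dX = -theta X dt + sigma dB admits the integrating factor exp(theta t): d(exp(theta t) X_t) = sigma exp(theta t) dB_t. Integrating from 0 to t gives X_t = x_0 * exp(-theta t) + sigma * int_0^t exp(-theta (t-s)) dB_s for any initial x_0. The Itô integral has variance (by the Itô isometry) sigma^2 * int_0^t exp(-2 theta (t - s)) ds = sigma^2 * (1 - exp(-2 theta t)) / (2 theta), independent of x_0.
With theta = 6, sigma = 7:
  Var(X_t) = (7)^2 * (1 - exp(-2*6 t)) / (2 * 6) = 49/12 - 49*exp(-12*t)/12.
As t -> infinity, exp(-2*6 t) -> 0, so the stationary variance is sigma^2 / (2 theta) = 49/12.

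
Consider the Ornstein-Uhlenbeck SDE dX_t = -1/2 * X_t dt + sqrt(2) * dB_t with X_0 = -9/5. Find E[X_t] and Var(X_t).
E[X_t] = -9*exp(-t/2)/5; Var(X_t) = 2 - 2*exp(-t)

The OU SDE dX = -theta X dt + sigma dB admits the integrating factor exp(theta t): d(exp(theta t) X_t) = sigma exp(theta t) dB_t. Integrating from 0 to t:
  X_t = x_0 * exp(-theta t) + sigma * int_0^t exp(-theta (t-s)) dB_s.
The Itô integral has mean 0 and (by the Itô isometry) variance sigma^2 * int_0^t exp(-2 theta (t - s)) ds = sigma^2 * (1 - exp(-2 theta t)) / (2 theta).
With theta = 1/2, sigma = sqrt(2), x_0 = -9/5:
  E[X_t] = -9/5 * exp(-1/2 t) = -9*exp(-t/2)/5
  Var(X_t) = (sqrt(2))^2 * (1 - exp(-2*1/2 t)) / (2 * 1/2) = 2 - 2*exp(-t).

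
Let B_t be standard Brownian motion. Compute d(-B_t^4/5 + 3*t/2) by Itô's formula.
d(-B_t^4/5 + 3*t/2) = (3/2 - 6*B_t^2/5) dt + (-4*B_t^3/5) dB_t

Itô's formula for f(t, x): d f(t, B_t) = (f_t + (1/2) f_xx) dt + f_x dB_t. Compute partials of f(t, x) = 3*t/2 - x^4/5:
  f_t(t,x)  = 3/2
  f_x(t,x)  = -4*x^3/5
  f_xx(t,x) = -12*x^2/5
Assemble drift = f_t + (1/2) f_xx = 3/2 - 6*x^2/5 and diffusion = f_x = -4*x^3/5. Substituting x = B_t:
  d(-B_t^4/5 + 3*t/2) = (3/2 - 6*B_t^2/5) dt + (-4*B_t^3/5) dB_t.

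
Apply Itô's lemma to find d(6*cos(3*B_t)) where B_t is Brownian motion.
d(6*cos(3*B_t)) = (-27*cos(3*B_t)) dt + (-18*sin(3*B_t)) dB_t

Itô's formula for f(B_t) gives d f(B_t) = f'(B_t) dB_t + (1/2) f''(B_t) dt. Compute derivatives of f(x) = 6*cos(3*x):
  f'(x)  = -18*sin(3*x)
  f''(x) = -54*cos(3*x)
Substitute x = B_t and multiply the f'' term by 1/2:
  drift     = (1/2) * (-54*cos(3*x)) evaluated at B_t = -27*cos(3*B_t)
  diffusion = (-18*sin(3*x)) evaluated at B_t = -18*sin(3*B_t)
Therefore d(6*cos(3*B_t)) = (-27*cos(3*B_t)) dt + (-18*sin(3*B_t)) dB_t.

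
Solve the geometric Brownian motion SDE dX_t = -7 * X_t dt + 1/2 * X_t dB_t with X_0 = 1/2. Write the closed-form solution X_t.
X_t = 1/2 * exp((-57/8) * t + (1/2) * B_t)

For GBM dX = mu X dt + sigma X dB with X_0 = x_0, apply Itô to Y = log X: dY = (mu - sigma^2/2) dt + sigma dB, so Y_t = log(x_0) + (mu - sigma^2/2) t + sigma B_t and hence X_t = x_0 * exp((mu - sigma^2/2) t + sigma B_t).
With mu = -7, sigma = 1/2, x_0 = 1/2, this gives:
  X_t = 1/2 * exp((-57/8) * t + (1/2) * B_t).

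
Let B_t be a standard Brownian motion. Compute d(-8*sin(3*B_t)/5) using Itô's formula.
d(-8*sin(3*B_t)/5) = (36*sin(3*B_t)/5) dt + (-24*cos(3*B_t)/5) dB_t

Itô's formula for f(B_t) gives d f(B_t) = f'(B_t) dB_t + (1/2) f''(B_t) dt. Compute derivatives of f(x) = -8*sin(3*x)/5:
  f'(x)  = -24*cos(3*x)/5
  f''(x) = 72*sin(3*x)/5
Substitute x = B_t and multiply the f'' term by 1/2:
  drift     = (1/2) * (72*sin(3*x)/5) evaluated at B_t = 36*sin(3*B_t)/5
  diffusion = (-24*cos(3*x)/5) evaluated at B_t = -24*cos(3*B_t)/5
Therefore d(-8*sin(3*B_t)/5) = (36*sin(3*B_t)/5) dt + (-24*cos(3*B_t)/5) dB_t.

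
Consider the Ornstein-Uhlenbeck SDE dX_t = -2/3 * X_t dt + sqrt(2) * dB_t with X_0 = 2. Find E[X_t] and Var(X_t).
E[X_t] = 2*exp(-2*t/3); Var(X_t) = 3/2 - 3*exp(-4*t/3)/2

The OU SDE dX = -theta X dt + sigma dB admits the integrating factor exp(theta t): d(exp(theta t) X_t) = sigma exp(theta t) dB_t. Integrating from 0 to t:
  X_t = x_0 * exp(-theta t) + sigma * int_0^t exp(-theta (t-s)) dB_s.
The Itô integral has mean 0 and (by the Itô isometry) variance sigma^2 * int_0^t exp(-2 theta (t - s)) ds = sigma^2 * (1 - exp(-2 theta t)) / (2 theta).
With theta = 2/3, sigma = sqrt(2), x_0 = 2:
  E[X_t] = 2 * exp(-2/3 t) = 2*exp(-2*t/3)
  Var(X_t) = (sqrt(2))^2 * (1 - exp(-2*2/3 t)) / (2 * 2/3) = 3/2 - 3*exp(-4*t/3)/2.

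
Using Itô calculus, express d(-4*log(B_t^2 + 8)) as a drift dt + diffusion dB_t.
d(-4*log(B_t^2 + 8)) = (4*(B_t^2 - 8)/(B_t^2 + 8)^2) dt + (-8*B_t/(B_t^2 + 8)) dB_t

Itô's formula for f(B_t) gives d f(B_t) = f'(B_t) dB_t + (1/2) f''(B_t) dt. Compute derivatives of f(x) = -4*log(x^2 + 8):
  f'(x)  = -8*x/(x^2 + 8)
  f''(x) = 8*(x^2 - 8)/(x^2 + 8)^2
Substitute x = B_t and multiply the f'' term by 1/2:
  drift     = (1/2) * (8*(x^2 - 8)/(x^2 + 8)^2) evaluated at B_t = 4*(B_t^2 - 8)/(B_t^2 + 8)^2
  diffusion = (-8*x/(x^2 + 8)) evaluated at B_t = -8*B_t/(B_t^2 + 8)
Therefore d(-4*log(B_t^2 + 8)) = (4*(B_t^2 - 8)/(B_t^2 + 8)^2) dt + (-8*B_t/(B_t^2 + 8)) dB_t.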